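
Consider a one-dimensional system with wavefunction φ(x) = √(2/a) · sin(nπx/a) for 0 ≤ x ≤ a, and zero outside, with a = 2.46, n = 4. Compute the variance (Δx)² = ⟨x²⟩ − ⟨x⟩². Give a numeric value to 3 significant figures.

Compute ⟨x⟩ and ⟨x²⟩ separately, then (Δx)² = ⟨x²⟩ − ⟨x⟩².
With sin²θ = (1 − cos2θ)/2 on 0 ≤ x ≤ a: ∫sin²(nπx/a) dx = a/2, ∫x·sin²(nπx/a) dx = a²/4, ∫x²·sin²(nπx/a) dx = a³·(1/6 − 1/(4n²π²)); higher powers xᵏ the same way, integrating xᵏ·cos(2nπx/a) by parts.
⟨x⟩ = 1.2300 and ⟨x²⟩ = 1.9980.
(Δx)² = 1.9980 − (1.2300)² = 0.48514.

0.485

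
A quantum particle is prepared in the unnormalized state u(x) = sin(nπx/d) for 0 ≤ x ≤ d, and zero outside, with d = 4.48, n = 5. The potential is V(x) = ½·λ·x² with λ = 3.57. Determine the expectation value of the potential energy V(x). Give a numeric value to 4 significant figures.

⟨V⟩ = ∫ V(x)·|u|² dx / ∫|u|² dx.
With sin²θ = (1 − cos2θ)/2 on 0 ≤ x ≤ d: ∫sin²(nπx/d) dx = d/2, ∫x·sin²(nπx/d) dx = d²/4, ∫x²·sin²(nπx/d) dx = d³·(1/6 − 1/(4n²π²)); higher powers xᵏ the same way, integrating xᵏ·cos(2nπx/d) by parts.
State is unnormalized: ∫|u|² dx = 2.2400, and ∫u*·V(x)·u dx = 26.587, so ⟨V⟩ = 26.587 / 2.2400.
⟨V⟩ = 11.869.

11.87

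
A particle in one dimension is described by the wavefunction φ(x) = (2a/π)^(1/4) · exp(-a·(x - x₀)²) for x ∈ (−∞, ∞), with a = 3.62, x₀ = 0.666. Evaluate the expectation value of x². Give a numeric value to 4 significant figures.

⟨x²⟩ = ∫ x²·|φ|² dx (integrals over the domain).
Gaussian moments (u = x − x₀): ∫u^(2j)·e^(−2au²) du = (2j−1)!!/(4a)^j · √(π/(2a)), odd powers integrate to 0; here √(π/(2a)) = 0.65873.
⟨x²⟩ = 0.51262.

0.5126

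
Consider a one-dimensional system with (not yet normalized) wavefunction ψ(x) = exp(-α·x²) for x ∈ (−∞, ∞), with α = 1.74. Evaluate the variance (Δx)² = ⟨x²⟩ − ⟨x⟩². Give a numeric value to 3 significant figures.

0.144

Compute ⟨x⟩ and ⟨x²⟩ separately, then (Δx)² = ⟨x²⟩ − ⟨x⟩².
Gaussian moments: ∫x^(2j)·e^(−2αx²) dx = (2j−1)!!/(4α)^j · √(π/(2α)), odd powers integrate to 0; here √(π/(2α)) = 0.95013.
Normalization: ∫|ψ|² dx = 0.95013.
⟨x⟩ = 0.0000 and ⟨x²⟩ = 0.14368.
(Δx)² = 0.14368 − (0.0000)² = 0.14368.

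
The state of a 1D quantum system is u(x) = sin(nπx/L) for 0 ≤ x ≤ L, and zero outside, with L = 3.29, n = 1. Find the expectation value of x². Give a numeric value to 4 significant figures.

3.060

⟨x²⟩ = ∫ x²·|u|² dx / ∫|u|² dx (integrals over the domain).
With sin²θ = (1 − cos2θ)/2 on 0 ≤ x ≤ L: ∫sin²(nπx/L) dx = L/2, ∫x·sin²(nπx/L) dx = L²/4, ∫x²·sin²(nπx/L) dx = L³·(1/6 − 1/(4n²π²)); higher powers xᵏ the same way, integrating xᵏ·cos(2nπx/L) by parts.
State is unnormalized: ∫|u|² dx = 1.6450, and ∫u*·x²·u dx = 5.0332, so ⟨x²⟩ = 5.0332 / 1.6450.
⟨x²⟩ = 3.0597.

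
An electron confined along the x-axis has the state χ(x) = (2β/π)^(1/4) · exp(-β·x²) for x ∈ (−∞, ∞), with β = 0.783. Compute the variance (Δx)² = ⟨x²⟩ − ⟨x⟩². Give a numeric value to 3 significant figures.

0.319

Compute ⟨x⟩ and ⟨x²⟩ separately, then (Δx)² = ⟨x²⟩ − ⟨x⟩².
Gaussian moments: ∫x^(2j)·e^(−2βx²) dx = (2j−1)!!/(4β)^j · √(π/(2β)), odd powers integrate to 0; here √(π/(2β)) = 1.4164.
⟨x⟩ = 0.0000 and ⟨x²⟩ = 0.31928.
(Δx)² = 0.31928 − (0.0000)² = 0.31928.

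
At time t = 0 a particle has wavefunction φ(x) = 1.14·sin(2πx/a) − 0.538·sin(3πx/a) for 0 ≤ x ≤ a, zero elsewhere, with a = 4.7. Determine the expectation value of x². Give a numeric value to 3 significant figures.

⟨x²⟩ = ∫ x²·|φ|² dx / ∫|φ|² dx (integrals over the domain).
On 0 ≤ x ≤ a (j ≠ l): ∫sin²(jπx/a) dx = a/2, ∫sin(jπx/a)·sin(lπx/a) dx = 0; diagonal moments ∫x·sin²(jπx/a) dx = a²/4, ∫x²·sin²(jπx/a) dx = a³·(1/6 − 1/(4j²π²)); cross terms ∫x·sin(jπx/a)·sin(lπx/a) dx = 0 for j + l even and −4jla²/(π²(j² − l²)²) for j + l odd, ∫x²·sin(jπx/a)·sin(lπx/a) dx = (−1)^(j+l)·4jla³/(π²(j² − l²)²); higher powers the same way via product-to-sum and parts.
State is unnormalized: ∫|φ|² dx = 3.7343, and ∫φ*·x²·φ dx = 38.945, so ⟨x²⟩ = 38.945 / 3.7343.
⟨x²⟩ = 10.429.

10.4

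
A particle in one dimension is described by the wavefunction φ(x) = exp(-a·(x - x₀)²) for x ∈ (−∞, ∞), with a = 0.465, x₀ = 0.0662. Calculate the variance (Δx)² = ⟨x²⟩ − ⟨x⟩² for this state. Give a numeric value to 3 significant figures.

Compute ⟨x⟩ and ⟨x²⟩ separately, then (Δx)² = ⟨x²⟩ − ⟨x⟩².
Gaussian moments (u = x − x₀): ∫u^(2j)·e^(−2au²) du = (2j−1)!!/(4a)^j · √(π/(2a)), odd powers integrate to 0; here √(π/(2a)) = 1.8379.
Normalization: ∫|φ|² dx = 1.8379.
⟨x⟩ = 0.066200 and ⟨x²⟩ = 0.54202.
(Δx)² = 0.54202 − (0.066200)² = 0.53763.

0.538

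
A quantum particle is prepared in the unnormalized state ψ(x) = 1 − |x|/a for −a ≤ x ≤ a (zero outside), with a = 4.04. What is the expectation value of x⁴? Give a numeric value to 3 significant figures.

⟨x⁴⟩ = ∫ x⁴·|ψ|² dx / ∫|ψ|² dx (integrals over the domain).
ψ is even, so ∫ over [−a, a] = 2∫₀ᵃ with ψ = 1 − x/a there: ∫₀ᵃ (1 − x/a)² dx = a/3, ∫₀ᵃ x²(1 − x/a)² dx = a³/30, ∫₀ᵃ x⁴(1 − x/a)² dx = a⁵/105.
State is unnormalized: ∫|ψ|² dx = 2.6933, and ∫ψ*·x⁴·ψ dx = 20.500, so ⟨x⁴⟩ = 20.500 / 2.6933.
⟨x⁴⟩ = 7.6113.

7.61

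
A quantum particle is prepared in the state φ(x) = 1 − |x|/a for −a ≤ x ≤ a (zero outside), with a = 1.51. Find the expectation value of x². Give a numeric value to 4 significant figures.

⟨x²⟩ = ∫ x²·|φ|² dx / ∫|φ|² dx (integrals over the domain).
φ is even, so ∫ over [−a, a] = 2∫₀ᵃ with φ = 1 − x/a there: ∫₀ᵃ (1 − x/a)² dx = a/3, ∫₀ᵃ x²(1 − x/a)² dx = a³/30, ∫₀ᵃ x⁴(1 − x/a)² dx = a⁵/105.
State is unnormalized: ∫|φ|² dx = 1.0067, and ∫φ*·x²·φ dx = 0.22953, so ⟨x²⟩ = 0.22953 / 1.0067.
⟨x²⟩ = 0.22801.

0.2280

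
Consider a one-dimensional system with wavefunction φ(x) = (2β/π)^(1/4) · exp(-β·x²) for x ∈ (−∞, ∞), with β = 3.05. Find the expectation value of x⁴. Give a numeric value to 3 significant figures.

⟨x⁴⟩ = ∫ x⁴·|φ|² dx (integrals over the domain).
Gaussian moments: ∫x^(2j)·e^(−2βx²) dx = (2j−1)!!/(4β)^j · √(π/(2β)), odd powers integrate to 0; here √(π/(2β)) = 0.71765.
⟨x⁴⟩ = 0.020156.

0.0202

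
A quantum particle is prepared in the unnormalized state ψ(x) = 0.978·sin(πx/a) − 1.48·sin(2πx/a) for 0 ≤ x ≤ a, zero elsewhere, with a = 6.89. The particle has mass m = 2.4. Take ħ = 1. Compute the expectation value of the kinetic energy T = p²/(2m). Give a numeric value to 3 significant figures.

0.134

T = −(ħ²/2m) d²/dx², so ⟨T⟩ = −(ħ²/2m) ∫ ψ*·ψ'' dx / ∫|ψ|² dx; with m = 2.4.
d²/dx² sin(jπx/a) = −(jπ/a)²·sin(jπx/a); on 0 ≤ x ≤ a, ∫sin²(jπx/a) dx = a/2 and ∫sin(jπx/a)·sin(lπx/a) dx = 0 for j ≠ l, so only diagonal terms survive in ∫|ψ|² and ∫ψ·ψ″; ∫ψ·ψ′ dx = [ψ²/2] between the walls = 0.
State is unnormalized: ∫|ψ|² dx = 10.841, and ∫ψ*·(−ħ²/2m · ψ'') dx = 1.4501, so ⟨T⟩ = 1.4501 / 10.841.
⟨T⟩ = 0.13376.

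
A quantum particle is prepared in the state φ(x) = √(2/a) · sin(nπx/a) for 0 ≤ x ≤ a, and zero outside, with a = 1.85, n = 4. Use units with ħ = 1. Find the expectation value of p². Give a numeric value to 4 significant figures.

p² φ = −ħ² d²φ/dx²; ⟨p²⟩ = −ħ² ∫ φ*·φ'' dx.
d/dx sin(nπx/a) = (nπ/a)·cos(nπx/a) and d²/dx² sin(nπx/a) = −(nπ/a)²·sin(nπx/a); on 0 ≤ x ≤ a, ∫sin²(nπx/a) dx = a/2 and ∫sin(nπx/a)·cos(nπx/a) dx = 0.
⟨p²⟩ = 46.140.

46.14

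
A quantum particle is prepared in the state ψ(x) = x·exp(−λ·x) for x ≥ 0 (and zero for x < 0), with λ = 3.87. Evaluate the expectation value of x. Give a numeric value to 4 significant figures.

0.3876

⟨x⟩ = ∫ x·|ψ|² dx / ∫|ψ|² dx (integrals over the domain).
Every integrand reduces to terms xʲ·e^(−2λx) on [0, ∞); use ∫₀^∞ xʲ·e^(−2λx) dx = j!/(2λ)^(j+1).
State is unnormalized: ∫|ψ|² dx = 0.0043133, and ∫ψ*·x·ψ dx = 0.0016718, so ⟨x⟩ = 0.0016718 / 0.0043133.
⟨x⟩ = 0.38760.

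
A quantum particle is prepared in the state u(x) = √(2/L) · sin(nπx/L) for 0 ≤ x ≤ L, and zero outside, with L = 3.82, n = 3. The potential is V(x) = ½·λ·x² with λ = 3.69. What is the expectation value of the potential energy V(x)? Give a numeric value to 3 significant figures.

8.82

⟨V⟩ = ∫ V(x)·|u|² dx.
With sin²θ = (1 − cos2θ)/2 on 0 ≤ x ≤ L: ∫sin²(nπx/L) dx = L/2, ∫x·sin²(nπx/L) dx = L²/4, ∫x²·sin²(nπx/L) dx = L³·(1/6 − 1/(4n²π²)); higher powers xᵏ the same way, integrating xᵏ·cos(2nπx/L) by parts.
⟨V⟩ = 8.8228.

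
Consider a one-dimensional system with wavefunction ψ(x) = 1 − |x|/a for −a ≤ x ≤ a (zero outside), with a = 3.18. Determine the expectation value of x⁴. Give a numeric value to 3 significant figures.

2.92

⟨x⁴⟩ = ∫ x⁴·|ψ|² dx / ∫|ψ|² dx (integrals over the domain).
ψ is even, so ∫ over [−a, a] = 2∫₀ᵃ with ψ = 1 − x/a there: ∫₀ᵃ (1 − x/a)² dx = a/3, ∫₀ᵃ x²(1 − x/a)² dx = a³/30, ∫₀ᵃ x⁴(1 − x/a)² dx = a⁵/105.
State is unnormalized: ∫|ψ|² dx = 2.1200, and ∫ψ*·x⁴·ψ dx = 6.1941, so ⟨x⁴⟩ = 6.1941 / 2.1200.
⟨x⁴⟩ = 2.9217.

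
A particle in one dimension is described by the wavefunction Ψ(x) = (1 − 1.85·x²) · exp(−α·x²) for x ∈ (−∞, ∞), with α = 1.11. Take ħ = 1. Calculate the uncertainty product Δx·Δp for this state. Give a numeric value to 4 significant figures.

Δx = √(⟨x²⟩−⟨x⟩²), Δp = √(⟨p²⟩−⟨p⟩²).
Expand each integrand as polynomial × e^(−2αx²) and use ∫x^(2j)·e^(−2αx²) dx = (2j−1)!!/(4α)^j · √(π/(2α)), odd powers → 0; here √(π/(2α)) = 1.1896. Differentiate with the product rule, d/dx e^(−αx²) = −2αx·e^(−αx²).
Normalization: ∫|Ψ|² dx = 0.81785.
⟨x⟩ = 0.0000, ⟨x²⟩ = 0.36173 ⇒ Δx = 0.60144.
⟨p⟩ = 0.0000, ⟨p²⟩ = 4.9221 ⇒ Δp = 2.2186.
Δx·Δp = 1.3343.

1.334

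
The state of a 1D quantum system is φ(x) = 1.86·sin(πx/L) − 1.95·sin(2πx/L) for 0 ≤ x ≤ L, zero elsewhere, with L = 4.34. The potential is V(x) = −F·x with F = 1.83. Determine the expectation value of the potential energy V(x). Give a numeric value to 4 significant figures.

⟨V⟩ = ∫ V(x)·|φ|² dx / ∫|φ|² dx.
On 0 ≤ x ≤ L (j ≠ l): ∫sin²(jπx/L) dx = L/2, ∫sin(jπx/L)·sin(lπx/L) dx = 0; diagonal moments ∫x·sin²(jπx/L) dx = L²/4, ∫x²·sin²(jπx/L) dx = L³·(1/6 − 1/(4j²π²)); cross terms ∫x·sin(jπx/L)·sin(lπx/L) dx = 0 for j + l even and −4jlL²/(π²(j² − l²)²) for j + l odd, ∫x²·sin(jπx/L)·sin(lπx/L) dx = (−1)^(j+l)·4jlL³/(π²(j² − l²)²); higher powers the same way via product-to-sum and parts.
State is unnormalized: ∫|φ|² dx = 15.759, and ∫φ*·V(x)·φ dx = -85.099, so ⟨V⟩ = -85.099 / 15.759.
⟨V⟩ = -5.4001.

-5.400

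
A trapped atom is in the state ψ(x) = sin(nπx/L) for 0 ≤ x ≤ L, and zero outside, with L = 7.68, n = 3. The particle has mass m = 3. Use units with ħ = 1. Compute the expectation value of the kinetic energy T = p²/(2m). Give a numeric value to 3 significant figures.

T = −(ħ²/2m) d²/dx², so ⟨T⟩ = −(ħ²/2m) ∫ ψ*·ψ'' dx / ∫|ψ|² dx; with m = 3.
d/dx sin(nπx/L) = (nπ/L)·cos(nπx/L) and d²/dx² sin(nπx/L) = −(nπ/L)²·sin(nπx/L); on 0 ≤ x ≤ L, ∫sin²(nπx/L) dx = L/2 and ∫sin(nπx/L)·cos(nπx/L) dx = 0.
State is unnormalized: ∫|ψ|² dx = 3.8400, and ∫ψ*·(−ħ²/2m · ψ'') dx = 0.96383, so ⟨T⟩ = 0.96383 / 3.8400.
⟨T⟩ = 0.25100.

0.251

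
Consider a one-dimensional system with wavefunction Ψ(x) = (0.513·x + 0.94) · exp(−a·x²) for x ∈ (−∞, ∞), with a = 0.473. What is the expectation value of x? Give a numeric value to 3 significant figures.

⟨x⟩ = ∫ x·|Ψ|² dx / ∫|Ψ|² dx (integrals over the domain).
Expand each integrand as polynomial × e^(−2ax²) and use ∫x^(2j)·e^(−2ax²) dx = (2j−1)!!/(4a)^j · √(π/(2a)), odd powers → 0; here √(π/(2a)) = 1.8223.
State is unnormalized: ∫|Ψ|² dx = 1.8637, and ∫Ψ*·x·Ψ dx = 0.92893, so ⟨x⟩ = 0.92893 / 1.8637.
⟨x⟩ = 0.49843.

0.498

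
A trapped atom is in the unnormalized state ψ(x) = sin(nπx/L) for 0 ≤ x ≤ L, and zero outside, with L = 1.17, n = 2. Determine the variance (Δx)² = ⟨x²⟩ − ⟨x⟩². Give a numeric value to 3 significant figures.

Compute ⟨x⟩ and ⟨x²⟩ separately, then (Δx)² = ⟨x²⟩ − ⟨x⟩².
With sin²θ = (1 − cos2θ)/2 on 0 ≤ x ≤ L: ∫sin²(nπx/L) dx = L/2, ∫x·sin²(nπx/L) dx = L²/4, ∫x²·sin²(nπx/L) dx = L³·(1/6 − 1/(4n²π²)); higher powers xᵏ the same way, integrating xᵏ·cos(2nπx/L) by parts.
Normalization: ∫|ψ|² dx = 0.58500.
⟨x⟩ = 0.58500 and ⟨x²⟩ = 0.43896.
(Δx)² = 0.43896 − (0.58500)² = 0.096738.

0.0967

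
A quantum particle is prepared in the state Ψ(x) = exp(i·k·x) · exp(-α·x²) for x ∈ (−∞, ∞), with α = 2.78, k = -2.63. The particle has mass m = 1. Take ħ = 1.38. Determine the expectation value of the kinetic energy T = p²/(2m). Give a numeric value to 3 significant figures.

9.23

T = −(ħ²/2m) d²/dx², so ⟨T⟩ = −(ħ²/2m) ∫ Ψ*·Ψ'' dx / ∫|Ψ|² dx; with m = 1.
Gaussian moments: ∫x^(2j)·e^(−2αx²) dx = (2j−1)!!/(4α)^j · √(π/(2α)), odd powers integrate to 0; here √(π/(2α)) = 0.75169. Derivatives: Ψ′ = (ik − 2αx)·Ψ, Ψ″ = ((ik − 2αx)² − 2α)·Ψ; the odd-in-x pieces drop out.
State is unnormalized: ∫|Ψ|² dx = 0.75169, and ∫Ψ*·(−ħ²/2m · Ψ'') dx = 6.9406, so ⟨T⟩ = 6.9406 / 0.75169.
⟨T⟩ = 9.2334.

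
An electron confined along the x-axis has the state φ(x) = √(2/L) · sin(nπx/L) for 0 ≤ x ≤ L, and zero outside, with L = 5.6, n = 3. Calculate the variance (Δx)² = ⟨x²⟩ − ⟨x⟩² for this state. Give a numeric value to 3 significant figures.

Compute ⟨x⟩ and ⟨x²⟩ separately, then (Δx)² = ⟨x²⟩ − ⟨x⟩².
With sin²θ = (1 − cos2θ)/2 on 0 ≤ x ≤ L: ∫sin²(nπx/L) dx = L/2, ∫x·sin²(nπx/L) dx = L²/4, ∫x²·sin²(nπx/L) dx = L³·(1/6 − 1/(4n²π²)); higher powers xᵏ the same way, integrating xᵏ·cos(2nπx/L) by parts.
⟨x⟩ = 2.8000 and ⟨x²⟩ = 10.277.
(Δx)² = 10.277 − (2.8000)² = 2.4368.

2.44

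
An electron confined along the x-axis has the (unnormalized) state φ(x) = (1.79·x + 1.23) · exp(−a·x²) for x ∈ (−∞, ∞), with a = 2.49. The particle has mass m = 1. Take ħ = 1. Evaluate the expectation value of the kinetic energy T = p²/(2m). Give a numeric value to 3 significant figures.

1.68

T = −(ħ²/2m) d²/dx², so ⟨T⟩ = −(ħ²/2m) ∫ φ*·φ'' dx / ∫|φ|² dx; with m = 1.
Expand each integrand as polynomial × e^(−2ax²) and use ∫x^(2j)·e^(−2ax²) dx = (2j−1)!!/(4a)^j · √(π/(2a)), odd powers → 0; here √(π/(2a)) = 0.79426. Differentiate with the product rule, d/dx e^(−ax²) = −2ax·e^(−ax²).
State is unnormalized: ∫|φ|² dx = 1.4571, and ∫φ*·(−ħ²/2m · φ'') dx = 2.4504, so ⟨T⟩ = 2.4504 / 1.4571.
⟨T⟩ = 1.6816.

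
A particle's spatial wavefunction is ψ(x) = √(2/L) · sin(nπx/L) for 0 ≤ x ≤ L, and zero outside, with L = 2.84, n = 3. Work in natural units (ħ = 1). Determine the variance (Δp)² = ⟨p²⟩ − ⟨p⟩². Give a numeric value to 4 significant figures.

11.01

Compute ⟨p⟩ and ⟨p²⟩ separately; (Δp)² = ⟨p²⟩ − ⟨p⟩².
d/dx sin(nπx/L) = (nπ/L)·cos(nπx/L) and d²/dx² sin(nπx/L) = −(nπ/L)²·sin(nπx/L); on 0 ≤ x ≤ L, ∫sin²(nπx/L) dx = L/2 and ∫sin(nπx/L)·cos(nπx/L) dx = 0.
⟨p⟩ = 0.0000 and ⟨p²⟩ = 11.013.
(Δp)² = 11.013 − (0.0000)² = 11.013.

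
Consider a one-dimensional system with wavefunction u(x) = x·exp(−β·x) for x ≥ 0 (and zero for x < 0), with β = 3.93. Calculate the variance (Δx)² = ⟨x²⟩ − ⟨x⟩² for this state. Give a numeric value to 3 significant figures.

0.0486

Compute ⟨x⟩ and ⟨x²⟩ separately, then (Δx)² = ⟨x²⟩ − ⟨x⟩².
Every integrand reduces to terms xʲ·e^(−2βx) on [0, ∞); use ∫₀^∞ xʲ·e^(−2βx) dx = j!/(2β)^(j+1).
Normalization: ∫|u|² dx = 0.0041187.
⟨x⟩ = 0.38168 and ⟨x²⟩ = 0.19424.
(Δx)² = 0.19424 − (0.38168)² = 0.048560.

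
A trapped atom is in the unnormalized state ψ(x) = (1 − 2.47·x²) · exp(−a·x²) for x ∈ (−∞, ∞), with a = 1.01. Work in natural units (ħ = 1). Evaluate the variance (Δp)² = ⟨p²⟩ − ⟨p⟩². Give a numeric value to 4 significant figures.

Compute ⟨p⟩ and ⟨p²⟩ separately; (Δp)² = ⟨p²⟩ − ⟨p⟩².
Expand each integrand as polynomial × e^(−2ax²) and use ∫x^(2j)·e^(−2ax²) dx = (2j−1)!!/(4a)^j · √(π/(2a)), odd powers → 0; here √(π/(2a)) = 1.2471. Differentiate with the product rule, d/dx e^(−ax²) = −2ax·e^(−ax²).
Normalization: ∫|ψ|² dx = 1.1206.
⟨p⟩ = 0.0000 and ⟨p²⟩ = 5.4392.
(Δp)² = 5.4392 − (0.0000)² = 5.4392.

5.439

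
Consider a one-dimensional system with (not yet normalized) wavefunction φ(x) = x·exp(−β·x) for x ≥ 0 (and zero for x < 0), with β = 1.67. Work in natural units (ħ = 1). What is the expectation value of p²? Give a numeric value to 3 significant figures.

2.79

p² φ = −ħ² d²φ/dx²; ⟨p²⟩ = −ħ² ∫ φ*·φ'' dx / ∫|φ|² dx.
Differentiate x·exp(−β·x) with the product rule; every integrand then reduces to terms xʲ·e^(−2βx) on [0, ∞), with ∫₀^∞ xʲ·e^(−2βx) dx = j!/(2β)^(j+1).
State is unnormalized: ∫|φ|² dx = 0.053677, and ∫φ*·(−ħ² φ'') dx = 0.14970, so ⟨p²⟩ = 0.14970 / 0.053677.
⟨p²⟩ = 2.7889.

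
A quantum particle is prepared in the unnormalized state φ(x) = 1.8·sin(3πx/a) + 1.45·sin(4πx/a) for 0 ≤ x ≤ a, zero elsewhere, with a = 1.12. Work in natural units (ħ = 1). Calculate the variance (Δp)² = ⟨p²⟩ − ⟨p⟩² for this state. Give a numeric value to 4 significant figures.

92.49

Compute ⟨p⟩ and ⟨p²⟩ separately; (Δp)² = ⟨p²⟩ − ⟨p⟩².
d²/dx² sin(jπx/a) = −(jπ/a)²·sin(jπx/a); on 0 ≤ x ≤ a, ∫sin²(jπx/a) dx = a/2 and ∫sin(jπx/a)·sin(lπx/a) dx = 0 for j ≠ l, so only diagonal terms survive in ∫|φ|² and ∫φ·φ″; ∫φ·φ′ dx = [φ²/2] between the walls = 0.
Normalization: ∫|φ|² dx = 2.9918.
⟨p⟩ = 0.0000 and ⟨p²⟩ = 92.487.
(Δp)² = 92.487 − (0.0000)² = 92.487.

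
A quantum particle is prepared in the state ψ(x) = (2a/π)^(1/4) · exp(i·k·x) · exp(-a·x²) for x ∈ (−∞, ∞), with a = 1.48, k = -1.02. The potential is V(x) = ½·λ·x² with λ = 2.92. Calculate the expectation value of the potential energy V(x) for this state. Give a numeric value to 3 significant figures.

⟨V⟩ = ∫ V(x)·|ψ|² dx.
Gaussian moments: ∫x^(2j)·e^(−2ax²) dx = (2j−1)!!/(4a)^j · √(π/(2a)), odd powers integrate to 0; here √(π/(2a)) = 1.0302.
⟨V⟩ = 0.24662.

0.247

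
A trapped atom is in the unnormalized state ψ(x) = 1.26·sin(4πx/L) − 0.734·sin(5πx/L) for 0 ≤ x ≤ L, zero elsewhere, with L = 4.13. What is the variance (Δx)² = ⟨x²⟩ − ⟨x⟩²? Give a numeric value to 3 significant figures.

Compute ⟨x⟩ and ⟨x²⟩ separately, then (Δx)² = ⟨x²⟩ − ⟨x⟩².
On 0 ≤ x ≤ L (j ≠ l): ∫sin²(jπx/L) dx = L/2, ∫sin(jπx/L)·sin(lπx/L) dx = 0; diagonal moments ∫x·sin²(jπx/L) dx = L²/4, ∫x²·sin²(jπx/L) dx = L³·(1/6 − 1/(4j²π²)); cross terms ∫x·sin(jπx/L)·sin(lπx/L) dx = 0 for j + l even and −4jlL²/(π²(j² − l²)²) for j + l odd, ∫x²·sin(jπx/L)·sin(lπx/L) dx = (−1)^(j+l)·4jlL³/(π²(j² − l²)²); higher powers the same way via product-to-sum and parts.
Normalization: ∫|ψ|² dx = 4.3909.
⟨x⟩ = 2.7840 and ⟨x²⟩ = 8.6061.
(Δx)² = 8.6061 − (2.7840)² = 0.85533.

0.855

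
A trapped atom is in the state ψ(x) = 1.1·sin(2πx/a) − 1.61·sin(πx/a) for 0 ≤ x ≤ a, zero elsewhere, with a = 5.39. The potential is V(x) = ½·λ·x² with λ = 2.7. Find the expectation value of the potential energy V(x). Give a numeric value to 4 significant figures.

18.14

⟨V⟩ = ∫ V(x)·|ψ|² dx / ∫|ψ|² dx.
On 0 ≤ x ≤ a (j ≠ l): ∫sin²(jπx/a) dx = a/2, ∫sin(jπx/a)·sin(lπx/a) dx = 0; diagonal moments ∫x·sin²(jπx/a) dx = a²/4, ∫x²·sin²(jπx/a) dx = a³·(1/6 − 1/(4j²π²)); cross terms ∫x·sin(jπx/a)·sin(lπx/a) dx = 0 for j + l even and −4jla²/(π²(j² − l²)²) for j + l odd, ∫x²·sin(jπx/a)·sin(lπx/a) dx = (−1)^(j+l)·4jla³/(π²(j² − l²)²); higher powers the same way via product-to-sum and parts.
State is unnormalized: ∫|ψ|² dx = 10.247, and ∫ψ*·V(x)·ψ dx = 185.90, so ⟨V⟩ = 185.90 / 10.247.
⟨V⟩ = 18.142.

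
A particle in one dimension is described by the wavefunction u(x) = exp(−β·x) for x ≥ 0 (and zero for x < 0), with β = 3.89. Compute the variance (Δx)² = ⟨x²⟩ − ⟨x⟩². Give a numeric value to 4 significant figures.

Compute ⟨x⟩ and ⟨x²⟩ separately, then (Δx)² = ⟨x²⟩ − ⟨x⟩².
Every integrand reduces to terms xʲ·e^(−2βx) on [0, ∞); use ∫₀^∞ xʲ·e^(−2βx) dx = j!/(2β)^(j+1).
Normalization: ∫|u|² dx = 0.12853.
⟨x⟩ = 0.12853 and ⟨x²⟩ = 0.033042.
(Δx)² = 0.033042 − (0.12853)² = 0.016521.

0.01652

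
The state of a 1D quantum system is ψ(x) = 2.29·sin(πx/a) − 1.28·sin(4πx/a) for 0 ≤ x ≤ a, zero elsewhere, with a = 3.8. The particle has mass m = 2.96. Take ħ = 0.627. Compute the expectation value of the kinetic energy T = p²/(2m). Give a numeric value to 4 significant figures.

0.2075

T = −(ħ²/2m) d²/dx², so ⟨T⟩ = −(ħ²/2m) ∫ ψ*·ψ'' dx / ∫|ψ|² dx; with m = 2.96.
d²/dx² sin(jπx/a) = −(jπ/a)²·sin(jπx/a); on 0 ≤ x ≤ a, ∫sin²(jπx/a) dx = a/2 and ∫sin(jπx/a)·sin(lπx/a) dx = 0 for j ≠ l, so only diagonal terms survive in ∫|ψ|² and ∫ψ·ψ″; ∫ψ·ψ′ dx = [ψ²/2] between the walls = 0.
State is unnormalized: ∫|ψ|² dx = 13.077, and ∫ψ*·(−ħ²/2m · ψ'') dx = 2.7129, so ⟨T⟩ = 2.7129 / 13.077.
⟨T⟩ = 0.20746.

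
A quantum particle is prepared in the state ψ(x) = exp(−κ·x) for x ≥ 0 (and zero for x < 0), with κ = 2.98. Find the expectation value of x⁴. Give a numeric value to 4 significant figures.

0.01902

⟨x⁴⟩ = ∫ x⁴·|ψ|² dx / ∫|ψ|² dx (integrals over the domain).
Every integrand reduces to terms xʲ·e^(−2κx) on [0, ∞); use ∫₀^∞ xʲ·e^(−2κx) dx = j!/(2κ)^(j+1).
State is unnormalized: ∫|ψ|² dx = 0.16779, and ∫ψ*·x⁴·ψ dx = 0.0031914, so ⟨x⁴⟩ = 0.0031914 / 0.16779.
⟨x⁴⟩ = 0.019021.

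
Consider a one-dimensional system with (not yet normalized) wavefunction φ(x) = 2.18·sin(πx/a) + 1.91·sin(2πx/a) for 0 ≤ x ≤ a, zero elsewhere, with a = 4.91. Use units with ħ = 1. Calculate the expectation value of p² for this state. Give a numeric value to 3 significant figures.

p² φ = −ħ² d²φ/dx²; ⟨p²⟩ = −ħ² ∫ φ*·φ'' dx / ∫|φ|² dx.
d²/dx² sin(jπx/a) = −(jπ/a)²·sin(jπx/a); on 0 ≤ x ≤ a, ∫sin²(jπx/a) dx = a/2 and ∫sin(jπx/a)·sin(lπx/a) dx = 0 for j ≠ l, so only diagonal terms survive in ∫|φ|² and ∫φ·φ″; ∫φ·φ′ dx = [φ²/2] between the walls = 0.
State is unnormalized: ∫|φ|² dx = 20.623, and ∫φ*·(−ħ² φ'') dx = 19.443, so ⟨p²⟩ = 19.443 / 20.623.
⟨p²⟩ = 0.94275.

0.943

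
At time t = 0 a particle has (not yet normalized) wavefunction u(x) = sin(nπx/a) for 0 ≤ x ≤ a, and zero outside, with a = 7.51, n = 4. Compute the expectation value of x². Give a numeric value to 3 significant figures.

⟨x²⟩ = ∫ x²·|u|² dx / ∫|u|² dx (integrals over the domain).
With sin²θ = (1 − cos2θ)/2 on 0 ≤ x ≤ a: ∫sin²(nπx/a) dx = a/2, ∫x·sin²(nπx/a) dx = a²/4, ∫x²·sin²(nπx/a) dx = a³·(1/6 − 1/(4n²π²)); higher powers xᵏ the same way, integrating xᵏ·cos(2nπx/a) by parts.
State is unnormalized: ∫|u|² dx = 3.7550, and ∫u*·x²·u dx = 69.924, so ⟨x²⟩ = 69.924 / 3.7550.
⟨x²⟩ = 18.621.

18.6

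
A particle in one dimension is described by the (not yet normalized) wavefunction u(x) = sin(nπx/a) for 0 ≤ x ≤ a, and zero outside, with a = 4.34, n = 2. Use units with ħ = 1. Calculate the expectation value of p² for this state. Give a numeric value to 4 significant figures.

p² u = −ħ² d²u/dx²; ⟨p²⟩ = −ħ² ∫ u*·u'' dx / ∫|u|² dx.
d/dx sin(nπx/a) = (nπ/a)·cos(nπx/a) and d²/dx² sin(nπx/a) = −(nπ/a)²·sin(nπx/a); on 0 ≤ x ≤ a, ∫sin²(nπx/a) dx = a/2 and ∫sin(nπx/a)·cos(nπx/a) dx = 0.
State is unnormalized: ∫|u|² dx = 2.1700, and ∫u*·(−ħ² u'') dx = 4.5482, so ⟨p²⟩ = 4.5482 / 2.1700.
⟨p²⟩ = 2.0959.

2.096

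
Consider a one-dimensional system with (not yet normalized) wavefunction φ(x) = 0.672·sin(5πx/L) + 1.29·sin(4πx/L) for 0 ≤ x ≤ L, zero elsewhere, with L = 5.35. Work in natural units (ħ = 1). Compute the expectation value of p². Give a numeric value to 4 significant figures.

p² φ = −ħ² d²φ/dx²; ⟨p²⟩ = −ħ² ∫ φ*·φ'' dx / ∫|φ|² dx.
d²/dx² sin(jπx/L) = −(jπ/L)²·sin(jπx/L); on 0 ≤ x ≤ L, ∫sin²(jπx/L) dx = L/2 and ∫sin(jπx/L)·sin(lπx/L) dx = 0 for j ≠ l, so only diagonal terms survive in ∫|φ|² and ∫φ·φ″; ∫φ·φ′ dx = [φ²/2] between the walls = 0.
State is unnormalized: ∫|φ|² dx = 5.6595, and ∫φ*·(−ħ² φ'') dx = 34.973, so ⟨p²⟩ = 34.973 / 5.6595.
⟨p²⟩ = 6.1795.

6.180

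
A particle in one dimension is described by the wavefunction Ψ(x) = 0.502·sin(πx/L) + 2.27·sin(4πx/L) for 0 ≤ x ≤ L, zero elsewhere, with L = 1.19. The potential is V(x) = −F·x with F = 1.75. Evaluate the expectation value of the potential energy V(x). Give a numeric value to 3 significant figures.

-1.03

⟨V⟩ = ∫ V(x)·|Ψ|² dx / ∫|Ψ|² dx.
On 0 ≤ x ≤ L (j ≠ l): ∫sin²(jπx/L) dx = L/2, ∫sin(jπx/L)·sin(lπx/L) dx = 0; diagonal moments ∫x·sin²(jπx/L) dx = L²/4, ∫x²·sin²(jπx/L) dx = L³·(1/6 − 1/(4j²π²)); cross terms ∫x·sin(jπx/L)·sin(lπx/L) dx = 0 for j + l even and −4jlL²/(π²(j² − l²)²) for j + l odd, ∫x²·sin(jπx/L)·sin(lπx/L) dx = (−1)^(j+l)·4jlL³/(π²(j² − l²)²); higher powers the same way via product-to-sum and parts.
State is unnormalized: ∫|Ψ|² dx = 3.2159, and ∫Ψ*·V(x)·Ψ dx = -3.3079, so ⟨V⟩ = -3.3079 / 3.2159.
⟨V⟩ = -1.0286.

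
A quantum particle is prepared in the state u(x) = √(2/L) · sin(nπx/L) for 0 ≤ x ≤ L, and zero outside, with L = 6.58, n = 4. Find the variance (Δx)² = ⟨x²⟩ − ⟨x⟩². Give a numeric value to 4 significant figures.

3.471

Compute ⟨x⟩ and ⟨x²⟩ separately, then (Δx)² = ⟨x²⟩ − ⟨x⟩².
With sin²θ = (1 − cos2θ)/2 on 0 ≤ x ≤ L: ∫sin²(nπx/L) dx = L/2, ∫x·sin²(nπx/L) dx = L²/4, ∫x²·sin²(nπx/L) dx = L³·(1/6 − 1/(4n²π²)); higher powers xᵏ the same way, integrating xᵏ·cos(2nπx/L) by parts.
⟨x⟩ = 3.2900 and ⟨x²⟩ = 14.295.
(Δx)² = 14.295 − (3.2900)² = 3.4709.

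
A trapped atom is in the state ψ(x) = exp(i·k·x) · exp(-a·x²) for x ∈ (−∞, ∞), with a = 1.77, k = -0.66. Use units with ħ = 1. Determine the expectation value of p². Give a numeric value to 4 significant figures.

p² ψ = −ħ² d²ψ/dx²; ⟨p²⟩ = −ħ² ∫ ψ*·ψ'' dx / ∫|ψ|² dx.
Gaussian moments: ∫x^(2j)·e^(−2ax²) dx = (2j−1)!!/(4a)^j · √(π/(2a)), odd powers integrate to 0; here √(π/(2a)) = 0.94205. Derivatives: ψ′ = (ik − 2ax)·ψ, ψ″ = ((ik − 2ax)² − 2a)·ψ; the odd-in-x pieces drop out.
State is unnormalized: ∫|ψ|² dx = 0.94205, and ∫ψ*·(−ħ² ψ'') dx = 2.0778, so ⟨p²⟩ = 2.0778 / 0.94205.
⟨p²⟩ = 2.2056.

2.206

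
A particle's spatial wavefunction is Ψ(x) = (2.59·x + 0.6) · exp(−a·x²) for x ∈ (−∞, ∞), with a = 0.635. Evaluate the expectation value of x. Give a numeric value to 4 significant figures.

0.4077

⟨x⟩ = ∫ x·|Ψ|² dx / ∫|Ψ|² dx (integrals over the domain).
Expand each integrand as polynomial × e^(−2ax²) and use ∫x^(2j)·e^(−2ax²) dx = (2j−1)!!/(4a)^j · √(π/(2a)), odd powers → 0; here √(π/(2a)) = 1.5728.
State is unnormalized: ∫|Ψ|² dx = 4.7199, and ∫Ψ*·x·Ψ dx = 1.9245, so ⟨x⟩ = 1.9245 / 4.7199.
⟨x⟩ = 0.40774.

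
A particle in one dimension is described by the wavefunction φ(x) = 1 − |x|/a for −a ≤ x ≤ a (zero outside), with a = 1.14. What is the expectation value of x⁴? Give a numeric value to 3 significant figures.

0.0483

⟨x⁴⟩ = ∫ x⁴·|φ|² dx / ∫|φ|² dx (integrals over the domain).
φ is even, so ∫ over [−a, a] = 2∫₀ᵃ with φ = 1 − x/a there: ∫₀ᵃ (1 − x/a)² dx = a/3, ∫₀ᵃ x²(1 − x/a)² dx = a³/30, ∫₀ᵃ x⁴(1 − x/a)² dx = a⁵/105.
State is unnormalized: ∫|φ|² dx = 0.76000, and ∫φ*·x⁴·φ dx = 0.036675, so ⟨x⁴⟩ = 0.036675 / 0.76000.
⟨x⁴⟩ = 0.048256.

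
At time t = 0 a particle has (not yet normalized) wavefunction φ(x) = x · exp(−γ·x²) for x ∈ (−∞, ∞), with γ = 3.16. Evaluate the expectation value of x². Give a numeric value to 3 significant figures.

0.237

⟨x²⟩ = ∫ x²·|φ|² dx / ∫|φ|² dx (integrals over the domain).
Expand each integrand as polynomial × e^(−2γx²) and use ∫x^(2j)·e^(−2γx²) dx = (2j−1)!!/(4γ)^j · √(π/(2γ)), odd powers → 0; here √(π/(2γ)) = 0.70504.
State is unnormalized: ∫|φ|² dx = 0.055779, and ∫φ*·x²·φ dx = 0.013239, so ⟨x²⟩ = 0.013239 / 0.055779.
⟨x²⟩ = 0.23734.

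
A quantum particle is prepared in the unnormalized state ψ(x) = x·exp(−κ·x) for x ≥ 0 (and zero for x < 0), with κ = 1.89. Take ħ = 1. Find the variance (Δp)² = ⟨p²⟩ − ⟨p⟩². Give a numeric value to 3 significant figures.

3.57

Compute ⟨p⟩ and ⟨p²⟩ separately; (Δp)² = ⟨p²⟩ − ⟨p⟩².
Differentiate x·exp(−κ·x) with the product rule; every integrand then reduces to terms xʲ·e^(−2κx) on [0, ∞), with ∫₀^∞ xʲ·e^(−2κx) dx = j!/(2κ)^(j+1).
Normalization: ∫|ψ|² dx = 0.037030.
⟨p⟩ = 0.0000 and ⟨p²⟩ = 3.5721.
(Δp)² = 3.5721 − (0.0000)² = 3.5721.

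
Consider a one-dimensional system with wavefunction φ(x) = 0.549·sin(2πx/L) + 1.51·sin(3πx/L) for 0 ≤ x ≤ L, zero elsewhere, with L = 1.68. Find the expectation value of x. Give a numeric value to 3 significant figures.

0.630

⟨x⟩ = ∫ x·|φ|² dx / ∫|φ|² dx (integrals over the domain).
On 0 ≤ x ≤ L (j ≠ l): ∫sin²(jπx/L) dx = L/2, ∫sin(jπx/L)·sin(lπx/L) dx = 0; diagonal moments ∫x·sin²(jπx/L) dx = L²/4, ∫x²·sin²(jπx/L) dx = L³·(1/6 − 1/(4j²π²)); cross terms ∫x·sin(jπx/L)·sin(lπx/L) dx = 0 for j + l even and −4jlL²/(π²(j² − l²)²) for j + l odd, ∫x²·sin(jπx/L)·sin(lπx/L) dx = (−1)^(j+l)·4jlL³/(π²(j² − l²)²); higher powers the same way via product-to-sum and parts.
State is unnormalized: ∫|φ|² dx = 2.1685, and ∫φ*·x·φ dx = 1.3663, so ⟨x⟩ = 1.3663 / 2.1685.
⟨x⟩ = 0.63010.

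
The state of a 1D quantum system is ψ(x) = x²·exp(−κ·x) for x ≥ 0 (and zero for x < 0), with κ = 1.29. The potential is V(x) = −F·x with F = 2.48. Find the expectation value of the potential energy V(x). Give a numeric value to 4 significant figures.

⟨V⟩ = ∫ V(x)·|ψ|² dx / ∫|ψ|² dx.
Every integrand reduces to terms xʲ·e^(−2κx) on [0, ∞); use ∫₀^∞ xʲ·e^(−2κx) dx = j!/(2κ)^(j+1).
State is unnormalized: ∫|ψ|² dx = 0.20995, and ∫ψ*·V(x)·ψ dx = -1.0091, so ⟨V⟩ = -1.0091 / 0.20995.
⟨V⟩ = -4.8062.

-4.806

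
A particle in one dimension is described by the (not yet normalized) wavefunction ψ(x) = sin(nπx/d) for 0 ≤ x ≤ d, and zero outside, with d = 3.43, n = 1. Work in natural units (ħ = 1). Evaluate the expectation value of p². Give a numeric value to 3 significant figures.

0.839

p² ψ = −ħ² d²ψ/dx²; ⟨p²⟩ = −ħ² ∫ ψ*·ψ'' dx / ∫|ψ|² dx.
d/dx sin(nπx/d) = (nπ/d)·cos(nπx/d) and d²/dx² sin(nπx/d) = −(nπ/d)²·sin(nπx/d); on 0 ≤ x ≤ d, ∫sin²(nπx/d) dx = d/2 and ∫sin(nπx/d)·cos(nπx/d) dx = 0.
State is unnormalized: ∫|ψ|² dx = 1.7150, and ∫ψ*·(−ħ² ψ'') dx = 1.4387, so ⟨p²⟩ = 1.4387 / 1.7150.
⟨p²⟩ = 0.83890.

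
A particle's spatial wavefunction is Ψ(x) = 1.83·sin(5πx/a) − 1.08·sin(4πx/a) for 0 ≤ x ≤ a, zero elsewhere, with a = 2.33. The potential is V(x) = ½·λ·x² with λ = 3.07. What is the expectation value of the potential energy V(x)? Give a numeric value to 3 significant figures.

⟨V⟩ = ∫ V(x)·|Ψ|² dx / ∫|Ψ|² dx.
On 0 ≤ x ≤ a (j ≠ l): ∫sin²(jπx/a) dx = a/2, ∫sin(jπx/a)·sin(lπx/a) dx = 0; diagonal moments ∫x·sin²(jπx/a) dx = a²/4, ∫x²·sin²(jπx/a) dx = a³·(1/6 − 1/(4j²π²)); cross terms ∫x·sin(jπx/a)·sin(lπx/a) dx = 0 for j + l even and −4jla²/(π²(j² − l²)²) for j + l odd, ∫x²·sin(jπx/a)·sin(lπx/a) dx = (−1)^(j+l)·4jla³/(π²(j² − l²)²); higher powers the same way via product-to-sum and parts.
State is unnormalized: ∫|Ψ|² dx = 5.2603, and ∫Ψ*·V(x)·Ψ dx = 22.191, so ⟨V⟩ = 22.191 / 5.2603.
⟨V⟩ = 4.2185.

4.22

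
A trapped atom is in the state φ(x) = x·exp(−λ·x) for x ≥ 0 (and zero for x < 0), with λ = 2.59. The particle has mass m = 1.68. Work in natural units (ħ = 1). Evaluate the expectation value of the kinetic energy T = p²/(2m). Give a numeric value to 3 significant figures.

T = −(ħ²/2m) d²/dx², so ⟨T⟩ = −(ħ²/2m) ∫ φ*·φ'' dx / ∫|φ|² dx; with m = 1.68.
Differentiate x·exp(−λ·x) with the product rule; every integrand then reduces to terms xʲ·e^(−2λx) on [0, ∞), with ∫₀^∞ xʲ·e^(−2λx) dx = j!/(2λ)^(j+1).
State is unnormalized: ∫|φ|² dx = 0.014389, and ∫φ*·(−ħ²/2m · φ'') dx = 0.028728, so ⟨T⟩ = 0.028728 / 0.014389.
⟨T⟩ = 1.9965.

2.00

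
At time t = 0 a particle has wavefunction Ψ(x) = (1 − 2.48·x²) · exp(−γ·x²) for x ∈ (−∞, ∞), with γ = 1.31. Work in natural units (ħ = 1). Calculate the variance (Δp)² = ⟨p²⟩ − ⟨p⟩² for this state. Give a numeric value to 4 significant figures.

6.347

Compute ⟨p⟩ and ⟨p²⟩ separately; (Δp)² = ⟨p²⟩ − ⟨p⟩².
Expand each integrand as polynomial × e^(−2γx²) and use ∫x^(2j)·e^(−2γx²) dx = (2j−1)!!/(4γ)^j · √(π/(2γ)), odd powers → 0; here √(π/(2γ)) = 1.0950. Differentiate with the product rule, d/dx e^(−γx²) = −2γx·e^(−γx²).
Normalization: ∫|Ψ|² dx = 0.79436.
⟨p⟩ = 0.0000 and ⟨p²⟩ = 6.3467.
(Δp)² = 6.3467 − (0.0000)² = 6.3467.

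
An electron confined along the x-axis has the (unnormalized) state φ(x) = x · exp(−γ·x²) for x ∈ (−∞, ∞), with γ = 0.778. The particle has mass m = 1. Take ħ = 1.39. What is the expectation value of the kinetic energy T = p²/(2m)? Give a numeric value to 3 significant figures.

2.25

T = −(ħ²/2m) d²/dx², so ⟨T⟩ = −(ħ²/2m) ∫ φ*·φ'' dx / ∫|φ|² dx; with m = 1.
Expand each integrand as polynomial × e^(−2γx²) and use ∫x^(2j)·e^(−2γx²) dx = (2j−1)!!/(4γ)^j · √(π/(2γ)), odd powers → 0; here √(π/(2γ)) = 1.4209. Differentiate with the product rule, d/dx e^(−γx²) = −2γx·e^(−γx²).
State is unnormalized: ∫|φ|² dx = 0.45659, and ∫φ*·(−ħ²/2m · φ'') dx = 1.0295, so ⟨T⟩ = 1.0295 / 0.45659.
⟨T⟩ = 2.2548.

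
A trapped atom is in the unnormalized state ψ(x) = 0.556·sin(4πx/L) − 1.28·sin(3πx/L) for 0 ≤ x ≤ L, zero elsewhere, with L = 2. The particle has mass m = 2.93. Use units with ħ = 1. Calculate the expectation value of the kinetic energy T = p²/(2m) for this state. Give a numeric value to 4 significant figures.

T = −(ħ²/2m) d²/dx², so ⟨T⟩ = −(ħ²/2m) ∫ ψ*·ψ'' dx / ∫|ψ|² dx; with m = 2.93.
d²/dx² sin(jπx/L) = −(jπ/L)²·sin(jπx/L); on 0 ≤ x ≤ L, ∫sin²(jπx/L) dx = L/2 and ∫sin(jπx/L)·sin(lπx/L) dx = 0 for j ≠ l, so only diagonal terms survive in ∫|ψ|² and ∫ψ·ψ″; ∫ψ·ψ′ dx = [ψ²/2] between the walls = 0.
State is unnormalized: ∫|ψ|² dx = 1.9475, and ∫ψ*·(−ħ²/2m · ψ'') dx = 8.2914, so ⟨T⟩ = 8.2914 / 1.9475.
⟨T⟩ = 4.2574.

4.257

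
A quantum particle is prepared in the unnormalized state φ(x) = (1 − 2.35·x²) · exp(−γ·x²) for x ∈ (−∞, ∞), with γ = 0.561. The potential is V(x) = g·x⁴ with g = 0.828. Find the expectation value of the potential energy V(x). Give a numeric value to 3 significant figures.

6.50

⟨V⟩ = ∫ V(x)·|φ|² dx / ∫|φ|² dx.
Expand each integrand as polynomial × e^(−2γx²) and use ∫x^(2j)·e^(−2γx²) dx = (2j−1)!!/(4γ)^j · √(π/(2γ)), odd powers → 0; here √(π/(2γ)) = 1.6733.
State is unnormalized: ∫|φ|² dx = 3.6740, and ∫φ*·V(x)·φ dx = 23.865, so ⟨V⟩ = 23.865 / 3.6740.
⟨V⟩ = 6.4957.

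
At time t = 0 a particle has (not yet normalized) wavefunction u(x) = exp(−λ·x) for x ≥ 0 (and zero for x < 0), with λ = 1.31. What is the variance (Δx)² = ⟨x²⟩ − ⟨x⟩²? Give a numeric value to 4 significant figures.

0.1457

Compute ⟨x⟩ and ⟨x²⟩ separately, then (Δx)² = ⟨x²⟩ − ⟨x⟩².
Every integrand reduces to terms xʲ·e^(−2λx) on [0, ∞); use ∫₀^∞ xʲ·e^(−2λx) dx = j!/(2λ)^(j+1).
Normalization: ∫|u|² dx = 0.38168.
⟨x⟩ = 0.38168 and ⟨x²⟩ = 0.29136.
(Δx)² = 0.29136 − (0.38168)² = 0.14568.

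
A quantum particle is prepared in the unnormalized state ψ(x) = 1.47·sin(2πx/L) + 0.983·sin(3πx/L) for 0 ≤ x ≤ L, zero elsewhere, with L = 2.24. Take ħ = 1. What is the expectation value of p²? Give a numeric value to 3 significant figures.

p² ψ = −ħ² d²ψ/dx²; ⟨p²⟩ = −ħ² ∫ ψ*·ψ'' dx / ∫|ψ|² dx.
d²/dx² sin(jπx/L) = −(jπ/L)²·sin(jπx/L); on 0 ≤ x ≤ L, ∫sin²(jπx/L) dx = L/2 and ∫sin(jπx/L)·sin(lπx/L) dx = 0 for j ≠ l, so only diagonal terms survive in ∫|ψ|² and ∫ψ·ψ″; ∫ψ·ψ′ dx = [ψ²/2] between the walls = 0.
State is unnormalized: ∫|ψ|² dx = 3.5025, and ∫ψ*·(−ħ² ψ'') dx = 38.201, so ⟨p²⟩ = 38.201 / 3.5025.
⟨p²⟩ = 10.907.

10.9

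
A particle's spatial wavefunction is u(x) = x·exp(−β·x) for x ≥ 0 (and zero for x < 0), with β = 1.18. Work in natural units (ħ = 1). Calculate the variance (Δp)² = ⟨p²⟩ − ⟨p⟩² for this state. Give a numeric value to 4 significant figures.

1.392

Compute ⟨p⟩ and ⟨p²⟩ separately; (Δp)² = ⟨p²⟩ − ⟨p⟩².
Differentiate x·exp(−β·x) with the product rule; every integrand then reduces to terms xʲ·e^(−2βx) on [0, ∞), with ∫₀^∞ xʲ·e^(−2βx) dx = j!/(2β)^(j+1).
Normalization: ∫|u|² dx = 0.15216.
⟨p⟩ = 0.0000 and ⟨p²⟩ = 1.3924.
(Δp)² = 1.3924 − (0.0000)² = 1.3924.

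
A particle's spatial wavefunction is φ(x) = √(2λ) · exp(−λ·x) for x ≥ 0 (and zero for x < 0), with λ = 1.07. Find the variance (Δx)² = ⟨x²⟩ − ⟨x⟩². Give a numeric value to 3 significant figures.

Compute ⟨x⟩ and ⟨x²⟩ separately, then (Δx)² = ⟨x²⟩ − ⟨x⟩².
Every integrand reduces to terms xʲ·e^(−2λx) on [0, ∞); use ∫₀^∞ xʲ·e^(−2λx) dx = j!/(2λ)^(j+1).
⟨x⟩ = 0.46729 and ⟨x²⟩ = 0.43672.
(Δx)² = 0.43672 − (0.46729)² = 0.21836.

0.218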